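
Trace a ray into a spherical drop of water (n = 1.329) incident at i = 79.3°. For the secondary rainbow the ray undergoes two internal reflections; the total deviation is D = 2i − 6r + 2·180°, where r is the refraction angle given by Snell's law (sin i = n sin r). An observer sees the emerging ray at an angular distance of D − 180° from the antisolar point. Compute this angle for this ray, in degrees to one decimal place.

52.5°

sin r = sin 79.3° / 1.329 = 0.9826/1.329 = 0.7394; r = 47.68°.
D = 2·79.3° − 6·47.68° + 2·180° = 158.60° − 286.06° + 360° = 232.54°.
Angle from antisolar point = D − 180° = 52.54°.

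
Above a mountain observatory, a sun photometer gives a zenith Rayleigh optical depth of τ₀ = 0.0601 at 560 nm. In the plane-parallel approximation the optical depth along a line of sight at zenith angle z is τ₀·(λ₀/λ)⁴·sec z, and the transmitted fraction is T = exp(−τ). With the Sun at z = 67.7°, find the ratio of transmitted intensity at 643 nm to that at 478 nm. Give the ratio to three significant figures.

1.23

Airmass: sec 67.7° = 2.6354.
τ(643 nm) = 0.0601 × (560/643)⁴ × 2.6354 = 0.0601 × 0.5753 × 2.6354 = 0.0911.
τ(478 nm) = 0.0601 × (560/478)⁴ × 2.6354 = 0.0601 × 1.8838 × 2.6354 = 0.2984.
T(643)/T(478) = exp(τ_B − τ_A) = exp(0.2072) = 1.2303.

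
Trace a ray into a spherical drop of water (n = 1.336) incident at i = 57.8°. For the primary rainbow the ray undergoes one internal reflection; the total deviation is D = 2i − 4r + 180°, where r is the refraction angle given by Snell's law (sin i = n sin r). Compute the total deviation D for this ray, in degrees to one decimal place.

sin r = sin 57.8° / 1.336 = 0.8462/1.336 = 0.6334; r = 39.30°.
D = 2·57.8° − 4·39.30° + 180° = 115.60° − 157.20° + 180° = 138.40°.

138.4°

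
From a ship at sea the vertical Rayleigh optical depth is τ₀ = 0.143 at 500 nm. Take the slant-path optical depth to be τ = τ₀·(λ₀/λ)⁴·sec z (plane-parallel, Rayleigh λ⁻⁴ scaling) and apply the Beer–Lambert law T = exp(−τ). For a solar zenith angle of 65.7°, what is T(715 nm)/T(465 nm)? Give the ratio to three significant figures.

Airmass: sec 65.7° = 2.4300.
τ(715 nm) = 0.143 × (500/715)⁴ × 2.4300 = 0.143 × 0.2391 × 2.4300 = 0.0831.
τ(465 nm) = 0.143 × (500/465)⁴ × 2.4300 = 0.143 × 1.3368 × 2.4300 = 0.4645.
T(715)/T(465) = exp(τ_B − τ_A) = exp(0.3814) = 1.4644.

1.46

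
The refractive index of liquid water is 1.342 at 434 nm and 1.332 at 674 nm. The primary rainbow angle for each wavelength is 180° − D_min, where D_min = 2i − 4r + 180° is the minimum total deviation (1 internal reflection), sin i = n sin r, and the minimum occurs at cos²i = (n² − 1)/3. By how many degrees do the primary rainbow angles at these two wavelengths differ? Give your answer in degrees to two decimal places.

1.44°

At 434 nm (n = 1.342): cos²i = 0.26699 → i = 58.888°, r = 39.641°, D_min = 139.213°, rainbow angle = 40.787°.
At 674 nm (n = 1.332): cos²i = 0.25807 → i = 59.469°, r = 40.290°, D_min = 137.776°, rainbow angle = 42.224°.
Angular width = |40.787° − 42.224°| = 1.437°.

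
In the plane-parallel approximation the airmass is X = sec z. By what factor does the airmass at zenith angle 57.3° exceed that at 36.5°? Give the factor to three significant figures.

1.49

X(57.3°)/X(36.5°) = sec 57.3° / sec 36.5° = cos 36.5° / cos 57.3° = 0.8039/0.5402 = 1.4880.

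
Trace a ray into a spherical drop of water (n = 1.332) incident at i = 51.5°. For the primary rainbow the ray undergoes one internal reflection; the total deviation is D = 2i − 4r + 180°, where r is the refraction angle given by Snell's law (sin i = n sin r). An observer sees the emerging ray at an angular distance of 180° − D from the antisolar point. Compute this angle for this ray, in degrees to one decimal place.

40.9°

sin r = sin 51.5° / 1.332 = 0.7826/1.332 = 0.5875; r = 35.98°.
D = 2·51.5° − 4·35.98° + 180° = 103.00° − 143.93° + 180° = 139.07°.
Angle from antisolar point = 180° − D = 40.93°.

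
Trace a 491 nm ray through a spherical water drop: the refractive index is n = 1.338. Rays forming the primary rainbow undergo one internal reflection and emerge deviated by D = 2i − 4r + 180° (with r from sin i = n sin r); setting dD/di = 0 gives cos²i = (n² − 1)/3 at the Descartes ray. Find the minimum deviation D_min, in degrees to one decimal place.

138.6°

cos²i = (1.79024 − 1)/3 = 0.26341; i = arccos(0.51324) = 59.120°.
sin r = sin 59.120°/1.338 = 0.64144; r = 39.899°.
D_min = 2·59.120° − 4·39.899° + 180° = 138.643°.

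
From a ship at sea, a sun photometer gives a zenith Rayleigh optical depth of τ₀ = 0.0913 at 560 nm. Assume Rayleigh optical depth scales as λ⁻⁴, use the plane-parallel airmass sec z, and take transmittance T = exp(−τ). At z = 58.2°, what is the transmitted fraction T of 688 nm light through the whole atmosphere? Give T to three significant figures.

0.927

sec 58.2° = 1.8977.
τ = 0.0913 × (560/688)⁴ × 1.8977 = 0.0913 × 0.4389 × 1.8977 = 0.0760.
T = exp(−0.0760) = 0.9268.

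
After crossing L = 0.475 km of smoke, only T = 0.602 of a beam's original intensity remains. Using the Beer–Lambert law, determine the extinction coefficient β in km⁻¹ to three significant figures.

1.07 km⁻¹

Beer–Lambert: T = exp(−βL) ⇒ β = −ln(T)/L = −ln(0.602)/0.475 = 0.5075/0.475 = 1.068 km⁻¹.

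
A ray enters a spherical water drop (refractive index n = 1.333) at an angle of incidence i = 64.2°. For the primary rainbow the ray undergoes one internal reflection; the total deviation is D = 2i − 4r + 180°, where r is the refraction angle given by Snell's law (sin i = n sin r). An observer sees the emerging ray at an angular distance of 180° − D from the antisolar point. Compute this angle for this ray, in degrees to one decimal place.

sin r = sin 64.2° / 1.333 = 0.9003/1.333 = 0.6754; r = 42.49°.
D = 2·64.2° − 4·42.49° + 180° = 128.40° − 169.94° + 180° = 138.46°.
Angle from antisolar point = 180° − D = 41.54°.

41.5°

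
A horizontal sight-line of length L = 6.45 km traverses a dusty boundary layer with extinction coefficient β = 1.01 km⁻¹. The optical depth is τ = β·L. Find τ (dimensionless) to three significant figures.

6.51

τ = β·L = 1.01 × 6.45 = 6.5145.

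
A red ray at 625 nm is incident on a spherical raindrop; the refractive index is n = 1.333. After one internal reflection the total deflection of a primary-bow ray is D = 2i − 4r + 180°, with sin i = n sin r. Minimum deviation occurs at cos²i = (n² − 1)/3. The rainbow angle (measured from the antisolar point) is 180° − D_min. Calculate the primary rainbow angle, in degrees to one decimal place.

42.1°

cos²i = (1.77689 − 1)/3 = 0.25896; i = arccos(0.50888) = 59.410°.
sin r = sin 59.410°/1.333 = 0.64579; r = 40.225°.
D_min = 2·59.410° − 4·40.225° + 180° = 137.922°.
Rainbow angle = 180° − D_min = 42.078°.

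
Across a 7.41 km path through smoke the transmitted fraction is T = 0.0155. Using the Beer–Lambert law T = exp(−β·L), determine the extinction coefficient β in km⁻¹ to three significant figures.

Beer–Lambert: T = exp(−βL) ⇒ β = −ln(T)/L = −ln(0.0155)/7.41 = 4.1669/7.41 = 0.5623 km⁻¹.

0.562 km⁻¹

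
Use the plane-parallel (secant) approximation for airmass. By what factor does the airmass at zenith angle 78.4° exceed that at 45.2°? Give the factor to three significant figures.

X(78.4°)/X(45.2°) = sec 78.4° / sec 45.2° = cos 45.2° / cos 78.4° = 0.7046/0.2011 = 3.5043.

3.50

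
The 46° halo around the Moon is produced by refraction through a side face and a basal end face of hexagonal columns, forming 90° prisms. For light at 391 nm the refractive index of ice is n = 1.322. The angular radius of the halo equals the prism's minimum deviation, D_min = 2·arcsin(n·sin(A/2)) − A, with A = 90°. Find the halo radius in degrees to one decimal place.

48.4°

n·sin(A/2) = 1.322 × sin 45° = 1.322 × 0.7071 = 0.9348.
D_min = 2·arcsin(0.9348) − 90° = 2 × 69.195° − 90° = 48.390°.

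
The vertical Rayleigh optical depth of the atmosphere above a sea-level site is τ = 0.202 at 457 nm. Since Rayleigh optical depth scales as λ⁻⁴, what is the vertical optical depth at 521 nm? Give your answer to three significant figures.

0.120

τ(521 nm) = τ(457 nm) × (457/521)⁴ = 0.202 × (0.8772)⁴ = 0.202 × 0.5920 = 0.1196.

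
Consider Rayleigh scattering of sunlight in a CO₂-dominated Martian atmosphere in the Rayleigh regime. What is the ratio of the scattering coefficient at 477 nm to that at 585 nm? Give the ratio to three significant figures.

2.26

Rayleigh scattering ∝ λ⁻⁴, so the ratio of coefficients is the inverse fourth power of the wavelength ratio.
σ(477)/σ(585) = (585/477)⁴ = (1.2264)⁴ = 2.262.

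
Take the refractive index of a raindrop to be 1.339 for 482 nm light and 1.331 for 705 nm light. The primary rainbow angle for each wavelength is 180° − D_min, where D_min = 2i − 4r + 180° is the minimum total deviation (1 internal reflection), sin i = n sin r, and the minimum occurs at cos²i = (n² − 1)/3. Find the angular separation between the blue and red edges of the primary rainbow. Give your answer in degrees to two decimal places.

1.16°

At 482 nm (n = 1.339): cos²i = 0.26431 → i = 59.062°, r = 39.834°, D_min = 138.786°, rainbow angle = 41.214°.
At 705 nm (n = 1.331): cos²i = 0.25719 → i = 59.527°, r = 40.356°, D_min = 137.630°, rainbow angle = 42.370°.
Angular width = |41.214° − 42.370°| = 1.156°.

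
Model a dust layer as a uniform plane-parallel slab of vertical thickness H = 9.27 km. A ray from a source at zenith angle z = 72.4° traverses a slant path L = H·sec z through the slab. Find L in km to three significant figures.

sec z = 1/cos 72.4° = 3.3072.
L = 9.27 × 3.3072 = 30.658 km.

30.7 km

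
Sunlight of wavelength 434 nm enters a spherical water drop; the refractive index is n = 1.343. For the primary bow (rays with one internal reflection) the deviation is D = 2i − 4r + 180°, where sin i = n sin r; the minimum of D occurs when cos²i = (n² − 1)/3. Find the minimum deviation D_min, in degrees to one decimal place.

139.4°

cos²i = (1.80365 − 1)/3 = 0.26788; i = arccos(0.51757) = 58.830°.
sin r = sin 58.830°/1.343 = 0.63711; r = 39.577°.
D_min = 2·58.830° − 4·39.577° + 180° = 139.354°.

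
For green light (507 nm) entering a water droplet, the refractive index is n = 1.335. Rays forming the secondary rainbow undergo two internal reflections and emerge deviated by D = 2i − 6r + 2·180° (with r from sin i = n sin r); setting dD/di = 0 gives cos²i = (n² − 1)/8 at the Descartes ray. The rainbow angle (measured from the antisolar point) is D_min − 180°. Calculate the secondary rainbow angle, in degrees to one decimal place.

cos²i = (1.78222 − 1)/8 = 0.09778; i = arccos(0.31269) = 71.778°.
sin r = sin 71.778°/1.335 = 0.71150; r = 45.357°.
D_min = 2·71.778° − 6·45.357° + 360° = 231.414°.
Rainbow angle = D_min − 180° = 51.414°.

51.4°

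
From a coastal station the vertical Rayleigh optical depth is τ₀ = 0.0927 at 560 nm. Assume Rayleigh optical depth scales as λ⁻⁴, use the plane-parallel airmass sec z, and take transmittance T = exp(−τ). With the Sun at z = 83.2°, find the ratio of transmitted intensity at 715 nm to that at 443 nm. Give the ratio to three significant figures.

Airmass: sec 83.2° = 8.4457.
τ(715 nm) = 0.0927 × (560/715)⁴ × 8.4457 = 0.0927 × 0.3763 × 8.4457 = 0.2946.
τ(443 nm) = 0.0927 × (560/443)⁴ × 8.4457 = 0.0927 × 2.5535 × 8.4457 = 1.9992.
T(715)/T(443) = exp(τ_B − τ_A) = exp(1.7046) = 5.4990.

5.50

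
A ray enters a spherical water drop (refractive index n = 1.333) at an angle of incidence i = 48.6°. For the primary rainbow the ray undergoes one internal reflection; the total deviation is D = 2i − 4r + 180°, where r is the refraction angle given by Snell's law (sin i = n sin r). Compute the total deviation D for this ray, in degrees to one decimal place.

140.2°

sin r = sin 48.6° / 1.333 = 0.7501/1.333 = 0.5627; r = 34.24°.
D = 2·48.6° − 4·34.24° + 180° = 97.20° − 136.98° + 180° = 140.22°.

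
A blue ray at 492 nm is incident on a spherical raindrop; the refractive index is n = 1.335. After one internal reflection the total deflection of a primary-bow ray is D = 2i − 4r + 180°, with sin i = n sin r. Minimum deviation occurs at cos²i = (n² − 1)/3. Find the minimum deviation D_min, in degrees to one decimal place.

cos²i = (1.78222 − 1)/3 = 0.26074; i = arccos(0.51063) = 59.294°.
sin r = sin 59.294°/1.335 = 0.64405; r = 40.094°.
D_min = 2·59.294° − 4·40.094° + 180° = 138.212°.

138.2°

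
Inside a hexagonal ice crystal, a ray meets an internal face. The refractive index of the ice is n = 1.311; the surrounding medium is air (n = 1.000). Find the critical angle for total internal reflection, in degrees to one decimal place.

49.7°

sin θ_c = n_air / n = 1.000 / 1.311 = 0.7628.
θ_c = arcsin(0.7628) = 49.71°.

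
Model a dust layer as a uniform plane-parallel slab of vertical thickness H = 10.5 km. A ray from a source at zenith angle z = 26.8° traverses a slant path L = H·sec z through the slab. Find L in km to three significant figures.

sec z = 1/cos 26.8° = 1.1203.
L = 10.5 × 1.1203 = 11.764 km.

11.8 km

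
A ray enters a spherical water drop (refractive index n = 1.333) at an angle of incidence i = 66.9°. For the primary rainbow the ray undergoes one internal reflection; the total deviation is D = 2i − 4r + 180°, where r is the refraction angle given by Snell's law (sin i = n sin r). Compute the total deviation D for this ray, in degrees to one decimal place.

sin r = sin 66.9° / 1.333 = 0.9198/1.333 = 0.6900; r = 43.63°.
D = 2·66.9° − 4·43.63° + 180° = 133.80° − 174.53° + 180° = 139.27°.

139.3°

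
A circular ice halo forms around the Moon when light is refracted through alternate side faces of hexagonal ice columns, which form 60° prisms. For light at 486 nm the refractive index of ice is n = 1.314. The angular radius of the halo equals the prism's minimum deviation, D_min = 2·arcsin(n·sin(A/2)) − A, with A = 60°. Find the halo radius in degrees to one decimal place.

22.1°

n·sin(A/2) = 1.314 × sin 30° = 1.314 × 0.5000 = 0.6570.
D_min = 2·arcsin(0.6570) − 60° = 2 × 41.071° − 60° = 22.143°.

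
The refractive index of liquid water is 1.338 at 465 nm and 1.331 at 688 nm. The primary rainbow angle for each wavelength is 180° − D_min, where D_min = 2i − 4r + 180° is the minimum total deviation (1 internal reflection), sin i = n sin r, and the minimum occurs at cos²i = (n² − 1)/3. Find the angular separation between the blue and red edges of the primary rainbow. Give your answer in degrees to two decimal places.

At 465 nm (n = 1.338): cos²i = 0.26341 → i = 59.120°, r = 39.899°, D_min = 138.643°, rainbow angle = 41.357°.
At 688 nm (n = 1.331): cos²i = 0.25719 → i = 59.527°, r = 40.356°, D_min = 137.630°, rainbow angle = 42.370°.
Angular width = |41.357° − 42.370°| = 1.013°.

1.01°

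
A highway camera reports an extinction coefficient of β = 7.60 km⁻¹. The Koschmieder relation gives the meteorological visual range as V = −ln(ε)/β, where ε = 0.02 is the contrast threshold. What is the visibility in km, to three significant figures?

0.515 km

V = −ln(0.02) / 7.60 = 3.912 / 7.60 = 0.5147 km.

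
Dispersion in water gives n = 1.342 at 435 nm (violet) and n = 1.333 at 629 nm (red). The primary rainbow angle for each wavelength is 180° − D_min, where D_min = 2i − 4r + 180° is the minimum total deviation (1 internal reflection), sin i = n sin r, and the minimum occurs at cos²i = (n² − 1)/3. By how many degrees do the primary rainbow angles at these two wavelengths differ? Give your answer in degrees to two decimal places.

1.29°

At 435 nm (n = 1.342): cos²i = 0.26699 → i = 58.888°, r = 39.641°, D_min = 139.213°, rainbow angle = 40.787°.
At 629 nm (n = 1.333): cos²i = 0.25896 → i = 59.410°, r = 40.225°, D_min = 137.922°, rainbow angle = 42.078°.
Angular width = |40.787° − 42.078°| = 1.291°.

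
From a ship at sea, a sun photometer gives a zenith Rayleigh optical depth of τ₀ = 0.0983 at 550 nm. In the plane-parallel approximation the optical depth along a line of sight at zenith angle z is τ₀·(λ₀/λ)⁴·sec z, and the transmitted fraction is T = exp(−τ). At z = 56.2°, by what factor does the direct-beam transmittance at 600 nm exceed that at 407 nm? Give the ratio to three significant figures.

1.59

Airmass: sec 56.2° = 1.7976.
τ(600 nm) = 0.0983 × (550/600)⁴ × 1.7976 = 0.0983 × 0.7061 × 1.7976 = 0.1248.
τ(407 nm) = 0.0983 × (550/407)⁴ × 1.7976 = 0.0983 × 3.3348 × 1.7976 = 0.5893.
T(600)/T(407) = exp(τ_B − τ_A) = exp(0.4645) = 1.5912.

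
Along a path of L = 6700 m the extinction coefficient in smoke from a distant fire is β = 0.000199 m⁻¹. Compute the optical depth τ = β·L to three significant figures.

τ = β·L = 0.000199 × 6700 = 1.3333.

1.33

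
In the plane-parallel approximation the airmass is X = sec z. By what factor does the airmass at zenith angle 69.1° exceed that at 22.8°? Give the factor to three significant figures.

X(69.1°)/X(22.8°) = sec 69.1° / sec 22.8° = cos 22.8° / cos 69.1° = 0.9219/0.3567 = 2.5841.

2.58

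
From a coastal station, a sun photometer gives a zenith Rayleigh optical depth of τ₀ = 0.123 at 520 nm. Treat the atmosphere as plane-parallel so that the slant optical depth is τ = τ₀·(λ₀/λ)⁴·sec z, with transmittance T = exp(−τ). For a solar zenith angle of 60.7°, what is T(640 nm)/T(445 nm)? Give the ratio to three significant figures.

Airmass: sec 60.7° = 2.0434.
τ(640 nm) = 0.123 × (520/640)⁴ × 2.0434 = 0.123 × 0.4358 × 2.0434 = 0.1095.
τ(445 nm) = 0.123 × (520/445)⁴ × 2.0434 = 0.123 × 1.8645 × 2.0434 = 0.4686.
T(640)/T(445) = exp(τ_B − τ_A) = exp(0.3591) = 1.4320.

1.43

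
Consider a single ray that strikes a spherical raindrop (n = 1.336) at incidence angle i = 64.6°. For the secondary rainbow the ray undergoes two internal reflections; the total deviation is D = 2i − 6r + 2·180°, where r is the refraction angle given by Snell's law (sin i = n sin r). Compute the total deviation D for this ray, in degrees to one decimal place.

sin r = sin 64.6° / 1.336 = 0.9033/1.336 = 0.6761; r = 42.54°.
D = 2·64.6° − 6·42.54° + 2·180° = 129.20° − 255.26° + 360° = 233.94°.

233.9°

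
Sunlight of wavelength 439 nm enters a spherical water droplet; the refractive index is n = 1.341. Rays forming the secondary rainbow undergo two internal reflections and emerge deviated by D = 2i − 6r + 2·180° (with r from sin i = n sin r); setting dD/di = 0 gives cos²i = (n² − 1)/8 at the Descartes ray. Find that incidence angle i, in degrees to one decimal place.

71.6°

cos²i = (1.341² − 1)/8 = (1.79828 − 1)/8 = 0.09979.
cos i = 0.31589, so i = 71.586°.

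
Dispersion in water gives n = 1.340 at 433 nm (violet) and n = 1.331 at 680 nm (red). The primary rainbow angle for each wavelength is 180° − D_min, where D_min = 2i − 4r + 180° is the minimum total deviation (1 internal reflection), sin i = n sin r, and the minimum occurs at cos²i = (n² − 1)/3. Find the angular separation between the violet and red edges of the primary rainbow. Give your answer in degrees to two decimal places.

At 433 nm (n = 1.340): cos²i = 0.26520 → i = 59.004°, r = 39.770°, D_min = 138.929°, rainbow angle = 41.071°.
At 680 nm (n = 1.331): cos²i = 0.25719 → i = 59.527°, r = 40.356°, D_min = 137.630°, rainbow angle = 42.370°.
Angular width = |41.071° − 42.370°| = 1.299°.

1.30°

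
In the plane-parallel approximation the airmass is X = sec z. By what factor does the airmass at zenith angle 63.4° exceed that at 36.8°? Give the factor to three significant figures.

X(63.4°)/X(36.8°) = sec 63.4° / sec 36.8° = cos 36.8° / cos 63.4° = 0.8007/0.4478 = 1.7883.

1.79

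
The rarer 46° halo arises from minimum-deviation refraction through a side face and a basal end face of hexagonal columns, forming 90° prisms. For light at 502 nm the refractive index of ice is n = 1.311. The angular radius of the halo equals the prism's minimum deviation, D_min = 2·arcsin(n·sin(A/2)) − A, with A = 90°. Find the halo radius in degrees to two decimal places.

45.95°

n·sin(A/2) = 1.311 × sin 45° = 1.311 × 0.7071 = 0.9270.
D_min = 2·arcsin(0.9270) − 90° = 2 × 67.974° − 90° = 45.949°.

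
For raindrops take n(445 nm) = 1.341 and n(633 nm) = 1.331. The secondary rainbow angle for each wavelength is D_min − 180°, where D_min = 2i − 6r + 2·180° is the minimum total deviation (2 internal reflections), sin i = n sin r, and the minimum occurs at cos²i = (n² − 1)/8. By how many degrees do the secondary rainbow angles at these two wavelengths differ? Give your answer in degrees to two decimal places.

At 445 nm (n = 1.341): cos²i = 0.09979 → i = 71.586°, r = 45.034°, D_min = 232.966°, rainbow angle = 52.966°.
At 633 nm (n = 1.331): cos²i = 0.09645 → i = 71.907°, r = 45.575°, D_min = 230.365°, rainbow angle = 50.365°.
Angular width = |52.966° − 50.365°| = 2.601°.

2.60°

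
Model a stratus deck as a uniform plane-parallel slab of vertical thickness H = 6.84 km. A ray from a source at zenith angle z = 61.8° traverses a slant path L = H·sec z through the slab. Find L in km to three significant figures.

14.5 km

sec z = 1/cos 61.8° = 2.1162.
L = 6.84 × 2.1162 = 14.475 km.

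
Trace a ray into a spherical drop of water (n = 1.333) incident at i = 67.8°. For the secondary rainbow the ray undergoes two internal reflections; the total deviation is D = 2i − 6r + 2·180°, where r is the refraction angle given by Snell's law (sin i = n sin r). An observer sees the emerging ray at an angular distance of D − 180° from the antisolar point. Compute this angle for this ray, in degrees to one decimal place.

sin r = sin 67.8° / 1.333 = 0.9259/1.333 = 0.6946; r = 43.99°.
D = 2·67.8° − 6·43.99° + 2·180° = 135.60° − 263.96° + 360° = 231.64°.
Angle from antisolar point = D − 180° = 51.64°.

51.6°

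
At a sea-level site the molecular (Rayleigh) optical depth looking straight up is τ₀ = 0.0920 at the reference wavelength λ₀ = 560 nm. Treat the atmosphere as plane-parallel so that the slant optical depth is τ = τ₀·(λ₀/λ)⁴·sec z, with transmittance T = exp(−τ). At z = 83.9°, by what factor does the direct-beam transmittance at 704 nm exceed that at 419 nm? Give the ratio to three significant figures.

11.2

Airmass: sec 83.9° = 9.4105.
τ(704 nm) = 0.0920 × (560/704)⁴ × 9.4105 = 0.0920 × 0.4004 × 9.4105 = 0.3466.
τ(419 nm) = 0.0920 × (560/419)⁴ × 9.4105 = 0.0920 × 3.1908 × 9.4105 = 2.7625.
T(704)/T(419) = exp(τ_B − τ_A) = exp(2.4158) = 11.1992.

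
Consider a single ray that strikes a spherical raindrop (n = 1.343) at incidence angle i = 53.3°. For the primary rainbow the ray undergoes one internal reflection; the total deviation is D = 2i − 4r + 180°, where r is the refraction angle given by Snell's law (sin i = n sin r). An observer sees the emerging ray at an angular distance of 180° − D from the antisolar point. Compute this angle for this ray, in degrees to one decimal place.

sin r = sin 53.3° / 1.343 = 0.8018/1.343 = 0.5970; r = 36.66°.
D = 2·53.3° − 4·36.66° + 180° = 106.60° − 146.62° + 180° = 139.98°.
Angle from antisolar point = 180° − D = 40.02°.

40.0°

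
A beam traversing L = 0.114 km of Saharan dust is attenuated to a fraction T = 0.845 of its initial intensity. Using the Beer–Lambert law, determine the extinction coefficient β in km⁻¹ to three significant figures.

1.48 km⁻¹

Beer–Lambert: T = exp(−βL) ⇒ β = −ln(T)/L = −ln(0.845)/0.114 = 0.1684/0.114 = 1.477 km⁻¹.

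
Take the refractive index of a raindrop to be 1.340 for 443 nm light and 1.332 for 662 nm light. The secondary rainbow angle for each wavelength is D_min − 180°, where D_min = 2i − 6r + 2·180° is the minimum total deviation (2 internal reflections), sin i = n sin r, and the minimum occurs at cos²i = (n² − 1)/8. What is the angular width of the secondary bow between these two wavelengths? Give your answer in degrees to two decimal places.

2.08°

At 443 nm (n = 1.340): cos²i = 0.09945 → i = 71.618°, r = 45.088°, D_min = 232.709°, rainbow angle = 52.709°.
At 662 nm (n = 1.332): cos²i = 0.09678 → i = 71.875°, r = 45.520°, D_min = 230.628°, rainbow angle = 50.628°.
Angular width = |52.709° − 50.628°| = 2.080°.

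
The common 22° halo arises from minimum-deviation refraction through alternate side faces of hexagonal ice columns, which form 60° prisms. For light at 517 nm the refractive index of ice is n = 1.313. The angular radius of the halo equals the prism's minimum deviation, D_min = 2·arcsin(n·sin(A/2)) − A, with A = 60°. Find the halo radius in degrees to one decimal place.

n·sin(A/2) = 1.313 × sin 30° = 1.313 × 0.5000 = 0.6565.
D_min = 2·arcsin(0.6565) − 60° = 2 × 41.033° − 60° = 22.067°.

22.1°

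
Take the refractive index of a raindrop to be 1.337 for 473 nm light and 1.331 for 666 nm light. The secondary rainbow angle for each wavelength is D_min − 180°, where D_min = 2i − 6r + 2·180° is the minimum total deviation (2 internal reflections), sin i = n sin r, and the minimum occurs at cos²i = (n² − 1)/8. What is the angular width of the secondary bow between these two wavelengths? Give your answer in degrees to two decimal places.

At 473 nm (n = 1.337): cos²i = 0.09845 → i = 71.714°, r = 45.249°, D_min = 231.934°, rainbow angle = 51.934°.
At 666 nm (n = 1.331): cos²i = 0.09645 → i = 71.907°, r = 45.575°, D_min = 230.365°, rainbow angle = 50.365°.
Angular width = |51.934° − 50.365°| = 1.569°.

1.57°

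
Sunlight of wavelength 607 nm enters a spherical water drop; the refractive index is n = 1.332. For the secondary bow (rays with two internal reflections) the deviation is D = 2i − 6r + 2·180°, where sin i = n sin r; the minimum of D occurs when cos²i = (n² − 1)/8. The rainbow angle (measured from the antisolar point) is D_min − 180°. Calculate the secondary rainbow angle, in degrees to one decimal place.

cos²i = (1.77422 − 1)/8 = 0.09678; i = arccos(0.31109) = 71.875°.
sin r = sin 71.875°/1.332 = 0.71350; r = 45.520°.
D_min = 2·71.875° − 6·45.520° + 360° = 230.628°.
Rainbow angle = D_min − 180° = 50.628°.

50.6°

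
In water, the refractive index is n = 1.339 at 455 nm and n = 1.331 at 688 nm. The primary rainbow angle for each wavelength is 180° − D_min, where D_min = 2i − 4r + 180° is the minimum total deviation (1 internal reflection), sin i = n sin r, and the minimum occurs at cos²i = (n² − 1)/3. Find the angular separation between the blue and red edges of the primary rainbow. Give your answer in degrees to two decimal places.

At 455 nm (n = 1.339): cos²i = 0.26431 → i = 59.062°, r = 39.834°, D_min = 138.786°, rainbow angle = 41.214°.
At 688 nm (n = 1.331): cos²i = 0.25719 → i = 59.527°, r = 40.356°, D_min = 137.630°, rainbow angle = 42.370°.
Angular width = |41.214° − 42.370°| = 1.156°.

1.16°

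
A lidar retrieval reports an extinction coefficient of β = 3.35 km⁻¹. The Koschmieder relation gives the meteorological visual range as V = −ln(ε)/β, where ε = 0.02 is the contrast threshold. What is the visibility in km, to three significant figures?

V = −ln(0.02) / 3.35 = 3.912 / 3.35 = 1.1678 km.

1.17 km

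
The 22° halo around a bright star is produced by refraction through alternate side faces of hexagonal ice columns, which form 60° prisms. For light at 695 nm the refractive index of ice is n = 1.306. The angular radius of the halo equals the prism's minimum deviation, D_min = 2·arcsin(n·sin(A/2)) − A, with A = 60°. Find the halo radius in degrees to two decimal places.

21.54°

n·sin(A/2) = 1.306 × sin 30° = 1.306 × 0.5000 = 0.6530.
D_min = 2·arcsin(0.6530) − 60° = 2 × 40.768° − 60° = 21.536°.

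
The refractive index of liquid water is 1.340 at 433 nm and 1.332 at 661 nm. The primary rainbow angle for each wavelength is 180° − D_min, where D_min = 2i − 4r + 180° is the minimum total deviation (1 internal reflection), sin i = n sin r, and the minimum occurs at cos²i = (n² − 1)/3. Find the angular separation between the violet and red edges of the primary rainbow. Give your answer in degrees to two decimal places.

At 433 nm (n = 1.340): cos²i = 0.26520 → i = 59.004°, r = 39.770°, D_min = 138.929°, rainbow angle = 41.071°.
At 661 nm (n = 1.332): cos²i = 0.25807 → i = 59.469°, r = 40.290°, D_min = 137.776°, rainbow angle = 42.224°.
Angular width = |41.071° − 42.224°| = 1.153°.

1.15°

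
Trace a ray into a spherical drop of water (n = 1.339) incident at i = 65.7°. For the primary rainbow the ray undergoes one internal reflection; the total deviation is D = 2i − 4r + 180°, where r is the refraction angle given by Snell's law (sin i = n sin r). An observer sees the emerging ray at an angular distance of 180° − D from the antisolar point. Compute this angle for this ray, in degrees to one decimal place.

sin r = sin 65.7° / 1.339 = 0.9114/1.339 = 0.6807; r = 42.90°.
D = 2·65.7° − 4·42.90° + 180° = 131.40° − 171.58° + 180° = 139.82°.
Angle from antisolar point = 180° − D = 40.18°.

40.2°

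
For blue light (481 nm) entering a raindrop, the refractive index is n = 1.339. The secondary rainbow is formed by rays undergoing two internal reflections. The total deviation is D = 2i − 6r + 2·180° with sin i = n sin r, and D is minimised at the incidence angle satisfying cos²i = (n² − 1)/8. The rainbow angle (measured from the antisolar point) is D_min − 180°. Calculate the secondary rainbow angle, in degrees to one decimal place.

cos²i = (1.79292 − 1)/8 = 0.09912; i = arccos(0.31483) = 71.650°.
sin r = sin 71.650°/1.339 = 0.70885; r = 45.141°.
D_min = 2·71.650° − 6·45.141° + 360° = 232.451°.
Rainbow angle = D_min − 180° = 52.451°.

52.5°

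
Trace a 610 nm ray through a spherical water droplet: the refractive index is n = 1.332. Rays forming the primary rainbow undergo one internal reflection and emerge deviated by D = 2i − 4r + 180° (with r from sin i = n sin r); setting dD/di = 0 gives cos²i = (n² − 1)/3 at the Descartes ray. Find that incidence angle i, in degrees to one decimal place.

59.5°

cos²i = (1.332² − 1)/3 = (1.77422 − 1)/3 = 0.25807.
cos i = 0.50801, so i = 59.469°.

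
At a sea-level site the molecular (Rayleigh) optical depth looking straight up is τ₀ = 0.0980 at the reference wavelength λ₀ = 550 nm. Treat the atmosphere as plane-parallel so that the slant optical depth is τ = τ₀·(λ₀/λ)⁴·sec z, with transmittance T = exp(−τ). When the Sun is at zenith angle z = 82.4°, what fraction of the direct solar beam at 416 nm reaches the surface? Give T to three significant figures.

sec 82.4° = 7.5611.
τ = 0.0980 × (550/416)⁴ × 7.5611 = 0.0980 × 3.0555 × 7.5611 = 2.2641.
T = exp(−2.2641) = 0.1039.

0.104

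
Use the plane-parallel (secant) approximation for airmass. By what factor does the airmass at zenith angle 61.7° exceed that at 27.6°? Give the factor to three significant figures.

1.87

X(61.7°)/X(27.6°) = sec 61.7° / sec 27.6° = cos 27.6° / cos 61.7° = 0.8862/0.4741 = 1.8693.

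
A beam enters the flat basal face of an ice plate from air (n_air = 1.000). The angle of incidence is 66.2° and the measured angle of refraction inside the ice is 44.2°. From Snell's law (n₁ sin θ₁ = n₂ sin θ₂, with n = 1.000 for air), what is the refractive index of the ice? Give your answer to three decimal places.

n = sin θ_i / sin θ_r = sin 66.2° / sin 44.2° = 0.9150 / 0.6972 = 1.3124.

1.312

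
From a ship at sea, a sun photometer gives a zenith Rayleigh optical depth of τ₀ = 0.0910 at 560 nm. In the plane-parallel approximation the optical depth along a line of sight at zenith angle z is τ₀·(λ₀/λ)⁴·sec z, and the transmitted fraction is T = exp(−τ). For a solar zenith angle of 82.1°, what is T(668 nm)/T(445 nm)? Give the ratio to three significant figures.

3.79

Airmass: sec 82.1° = 7.2757.
τ(668 nm) = 0.0910 × (560/668)⁴ × 7.2757 = 0.0910 × 0.4939 × 7.2757 = 0.3270.
τ(445 nm) = 0.0910 × (560/445)⁴ × 7.2757 = 0.0910 × 2.5079 × 7.2757 = 1.6605.
T(668)/T(445) = exp(τ_B − τ_A) = exp(1.3334) = 3.7941.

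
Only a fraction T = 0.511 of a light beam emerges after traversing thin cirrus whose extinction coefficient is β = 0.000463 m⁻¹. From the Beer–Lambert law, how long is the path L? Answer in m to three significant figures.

1450 m

Beer–Lambert: T = exp(−βL) ⇒ L = −ln(T)/β = −ln(0.511)/0.000463 = 0.6714/0.000463 = 1450 m.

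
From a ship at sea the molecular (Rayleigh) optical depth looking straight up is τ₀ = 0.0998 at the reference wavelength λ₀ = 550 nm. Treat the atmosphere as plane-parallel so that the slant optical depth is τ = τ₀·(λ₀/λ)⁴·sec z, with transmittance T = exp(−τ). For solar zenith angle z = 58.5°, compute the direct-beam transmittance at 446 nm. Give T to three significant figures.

0.643

sec 58.5° = 1.9139.
τ = 0.0998 × (550/446)⁴ × 1.9139 = 0.0998 × 2.3127 × 1.9139 = 0.4417.
T = exp(−0.4417) = 0.6429.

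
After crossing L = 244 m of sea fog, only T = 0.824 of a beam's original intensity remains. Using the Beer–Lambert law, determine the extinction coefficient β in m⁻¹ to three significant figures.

Beer–Lambert: T = exp(−βL) ⇒ β = −ln(T)/L = −ln(0.824)/244 = 0.1936/244 = 0.0007934 m⁻¹.

0.000793 m⁻¹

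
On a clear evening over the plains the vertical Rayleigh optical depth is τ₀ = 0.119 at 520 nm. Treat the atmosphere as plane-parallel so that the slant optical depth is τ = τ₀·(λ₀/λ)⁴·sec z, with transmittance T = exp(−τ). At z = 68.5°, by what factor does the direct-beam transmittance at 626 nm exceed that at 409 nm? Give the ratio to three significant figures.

2.00

Airmass: sec 68.5° = 2.7285.
τ(626 nm) = 0.119 × (520/626)⁴ × 2.7285 = 0.119 × 0.4761 × 2.7285 = 0.1546.
τ(409 nm) = 0.119 × (520/409)⁴ × 2.7285 = 0.119 × 2.6129 × 2.7285 = 0.8484.
T(626)/T(409) = exp(τ_B − τ_A) = exp(0.6938) = 2.0013.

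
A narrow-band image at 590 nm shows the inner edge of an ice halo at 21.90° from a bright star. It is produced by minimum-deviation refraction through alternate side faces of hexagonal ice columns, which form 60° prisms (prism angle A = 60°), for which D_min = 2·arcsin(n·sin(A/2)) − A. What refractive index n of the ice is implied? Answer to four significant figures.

Rearranging: n = sin((D_min + A)/2) / sin(A/2).
(D_min + A)/2 = (21.90° + 60°)/2 = 40.950°.
n = sin 40.950° / sin 30° = 0.6554 / 0.5000 = 1.3108.

1.311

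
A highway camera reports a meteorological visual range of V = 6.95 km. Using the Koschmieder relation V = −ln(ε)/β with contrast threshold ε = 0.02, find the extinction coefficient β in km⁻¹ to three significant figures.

β = −ln(0.02) / V = 3.912 / 6.95 = 0.5629 km⁻¹.

0.563 km⁻¹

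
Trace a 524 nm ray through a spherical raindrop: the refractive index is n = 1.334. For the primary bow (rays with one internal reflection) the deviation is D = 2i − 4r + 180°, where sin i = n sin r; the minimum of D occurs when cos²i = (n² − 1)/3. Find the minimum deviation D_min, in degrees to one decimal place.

138.1°

cos²i = (1.77956 − 1)/3 = 0.25985; i = arccos(0.50976) = 59.352°.
sin r = sin 59.352°/1.334 = 0.64492; r = 40.159°.
D_min = 2·59.352° − 4·40.159° + 180° = 138.067°.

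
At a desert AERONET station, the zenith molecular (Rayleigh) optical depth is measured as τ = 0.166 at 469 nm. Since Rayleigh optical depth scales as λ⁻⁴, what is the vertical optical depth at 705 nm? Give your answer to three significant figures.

τ(705 nm) = τ(469 nm) × (469/705)⁴ = 0.166 × (0.6652)⁴ = 0.166 × 0.1959 = 0.0325.

0.0325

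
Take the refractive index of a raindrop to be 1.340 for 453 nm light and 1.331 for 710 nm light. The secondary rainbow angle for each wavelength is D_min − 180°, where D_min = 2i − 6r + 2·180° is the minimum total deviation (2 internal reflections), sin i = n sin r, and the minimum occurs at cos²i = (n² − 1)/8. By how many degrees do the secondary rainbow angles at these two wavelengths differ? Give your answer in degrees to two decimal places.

At 453 nm (n = 1.340): cos²i = 0.09945 → i = 71.618°, r = 45.088°, D_min = 232.709°, rainbow angle = 52.709°.
At 710 nm (n = 1.331): cos²i = 0.09645 → i = 71.907°, r = 45.575°, D_min = 230.365°, rainbow angle = 50.365°.
Angular width = |52.709° − 50.365°| = 2.344°.

2.34°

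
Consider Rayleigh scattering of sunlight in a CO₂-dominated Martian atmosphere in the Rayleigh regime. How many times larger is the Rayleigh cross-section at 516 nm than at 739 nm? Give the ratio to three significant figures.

4.21

Rayleigh scattering ∝ λ⁻⁴, so the ratio of coefficients is the inverse fourth power of the wavelength ratio.
σ(516)/σ(739) = (739/516)⁴ = (1.4322)⁴ = 4.207.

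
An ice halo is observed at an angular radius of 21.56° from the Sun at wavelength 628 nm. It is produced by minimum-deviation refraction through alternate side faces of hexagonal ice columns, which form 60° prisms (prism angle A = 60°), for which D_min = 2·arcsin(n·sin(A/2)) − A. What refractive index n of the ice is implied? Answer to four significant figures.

1.306

Rearranging: n = sin((D_min + A)/2) / sin(A/2).
(D_min + A)/2 = (21.56° + 60°)/2 = 40.780°.
n = sin 40.780° / sin 30° = 0.6532 / 0.5000 = 1.3063.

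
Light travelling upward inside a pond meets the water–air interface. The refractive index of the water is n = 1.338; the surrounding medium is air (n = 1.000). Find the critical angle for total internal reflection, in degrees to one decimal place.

48.4°

sin θ_c = n_air / n = 1.000 / 1.338 = 0.7474.
θ_c = arcsin(0.7474) = 48.36°.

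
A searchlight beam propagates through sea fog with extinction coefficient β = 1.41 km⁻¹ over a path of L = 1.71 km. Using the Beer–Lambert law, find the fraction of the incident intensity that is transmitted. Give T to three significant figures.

0.0897

τ = β·L = 1.41 × 1.71 = 2.4111.
T = exp(−2.4111) = 0.0897.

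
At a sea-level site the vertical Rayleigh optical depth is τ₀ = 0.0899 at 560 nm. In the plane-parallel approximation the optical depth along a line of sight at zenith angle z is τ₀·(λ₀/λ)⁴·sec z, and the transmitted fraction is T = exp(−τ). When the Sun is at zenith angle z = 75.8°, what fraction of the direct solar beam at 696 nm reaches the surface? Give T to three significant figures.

sec 75.8° = 4.0765.
τ = 0.0899 × (560/696)⁴ × 4.0765 = 0.0899 × 0.4191 × 4.0765 = 0.1536.
T = exp(−0.1536) = 0.8576.

0.858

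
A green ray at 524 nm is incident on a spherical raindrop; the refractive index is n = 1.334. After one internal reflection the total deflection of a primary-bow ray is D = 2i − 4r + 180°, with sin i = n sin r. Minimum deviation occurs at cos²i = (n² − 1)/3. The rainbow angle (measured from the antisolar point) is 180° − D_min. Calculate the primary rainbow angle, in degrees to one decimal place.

cos²i = (1.77956 − 1)/3 = 0.25985; i = arccos(0.50976) = 59.352°.
sin r = sin 59.352°/1.334 = 0.64492; r = 40.159°.
D_min = 2·59.352° − 4·40.159° + 180° = 138.067°.
Rainbow angle = 180° − D_min = 41.933°.

41.9°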